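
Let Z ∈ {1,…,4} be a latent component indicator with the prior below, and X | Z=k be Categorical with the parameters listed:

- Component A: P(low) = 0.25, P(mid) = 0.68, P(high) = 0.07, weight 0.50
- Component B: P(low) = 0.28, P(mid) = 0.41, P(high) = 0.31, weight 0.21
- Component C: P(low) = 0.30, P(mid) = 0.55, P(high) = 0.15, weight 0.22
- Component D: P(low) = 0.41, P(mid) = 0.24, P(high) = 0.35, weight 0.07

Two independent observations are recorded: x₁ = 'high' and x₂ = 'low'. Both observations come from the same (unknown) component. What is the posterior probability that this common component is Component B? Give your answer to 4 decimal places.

0.3885

By Bayes' theorem, P(k | x) = π_k f_k(x) / Σ_j π_j f_j(x).
Since both observations come from the same component, the likelihood for component k is f_k(x₁)·f_k(x₂).
  L_A = [0.07] × [0.25] = 0.0175
  L_B = [0.31] × [0.28] = 0.0868
  L_C = [0.15] × [0.3] = 0.045
  L_D = [0.35] × [0.41] = 0.1435
Weight by the priors:
  π_A·L_A = 0.50 × 0.0175 = 0.00875
  π_B·L_B = 0.21 × 0.0868 = 0.018228
  π_C·L_C = 0.22 × 0.045 = 0.0099
  π_D·L_D = 0.07 × 0.1435 = 0.010045
Sum: 0.00875 + 0.018228 + 0.0099 + 0.010045 = 0.046923
So the posterior for Component B is 0.018228 / 0.046923 ≈ 0.3885.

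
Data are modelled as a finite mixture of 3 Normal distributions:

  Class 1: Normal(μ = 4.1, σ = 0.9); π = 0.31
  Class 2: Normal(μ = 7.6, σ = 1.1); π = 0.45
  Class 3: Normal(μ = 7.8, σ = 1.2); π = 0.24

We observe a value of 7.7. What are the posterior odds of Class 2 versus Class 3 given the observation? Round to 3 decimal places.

2.044

Posterior odds = (P(Z=i) f_i(x)) / (P(Z=j) f_j(x)); the normalising sum cancels.
Component likelihoods at x = 7.7:
  f_1 = (1/(0.9·√(2π)))·exp(−(7.7−4.1)²/(2·0.9²)) = 0.443269·exp(-8.00000) = 0.0001487
  f_2 = (1/(1.1·√(2π)))·exp(−(7.7−7.6)²/(2·1.1²)) = 0.362675·exp(-0.00413) = 0.361179
  f_3 = (1/(1.2·√(2π)))·exp(−(7.7−7.8)²/(2·1.2²)) = 0.332452·exp(-0.00347) = 0.3313
0.162531 / 0.0795119 ≈ 2.044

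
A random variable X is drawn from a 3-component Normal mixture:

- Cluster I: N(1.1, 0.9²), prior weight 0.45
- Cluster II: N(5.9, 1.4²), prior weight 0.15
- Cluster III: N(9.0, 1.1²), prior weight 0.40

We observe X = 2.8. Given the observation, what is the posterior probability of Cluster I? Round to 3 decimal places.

0.901

Apply Bayes' rule: the posterior for each component is proportional to its prior times its likelihood at x.
Component likelihoods at x = 2.8:
  p_I = (1/(0.9·√(2π)))·exp(−(2.8−1.1)²/(2·0.9²)) = 0.443269·exp(-1.78395) = 0.0744574
  p_II = (1/(1.4·√(2π)))·exp(−(2.8−5.9)²/(2·1.4²)) = 0.284959·exp(-2.45153) = 0.0245525
  p_III = (1/(1.1·√(2π)))·exp(−(2.8−9.0)²/(2·1.1²)) = 0.362675·exp(-15.88430) = 4.582e-08
Weight by the priors:
  π_I·p_I = 0.45 × 0.0744574 = 0.0335058
  π_II·p_II = 0.15 × 0.0245525 = 0.00368288
  π_III·p_III = 0.40 × 4.582e-08 = 1.8328e-08
Marginal: 0.0335058 + 0.00368288 + 1.8328e-08 = 0.0371887
P(Cluster I | data) = 0.0335058 / 0.0371887 ≈ 0.901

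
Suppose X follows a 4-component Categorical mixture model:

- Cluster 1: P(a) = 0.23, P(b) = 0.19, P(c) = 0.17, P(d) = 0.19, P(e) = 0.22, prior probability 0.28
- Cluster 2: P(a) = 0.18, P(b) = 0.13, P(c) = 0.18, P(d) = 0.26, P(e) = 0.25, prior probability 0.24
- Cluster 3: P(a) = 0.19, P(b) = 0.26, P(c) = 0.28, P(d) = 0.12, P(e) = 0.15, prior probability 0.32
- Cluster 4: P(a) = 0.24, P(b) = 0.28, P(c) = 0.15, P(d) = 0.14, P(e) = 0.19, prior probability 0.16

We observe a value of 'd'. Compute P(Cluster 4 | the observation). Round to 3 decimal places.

0.127

By Bayes' theorem, P(k | x) = P(Z=k) f_k(x) / Σ_j P(Z=j) f_j(x).
Categorical probabilities:
  L_1 = 0.19
  L_2 = 0.26
  L_3 = 0.12
  L_4 = 0.14
Weight by the priors:
  P(Z=1)·L_1 = 0.28 × 0.19 = 0.0532
  P(Z=2)·L_2 = 0.24 × 0.26 = 0.0624
  P(Z=3)·L_3 = 0.32 × 0.12 = 0.0384
  P(Z=4)·L_4 = 0.16 × 0.14 = 0.0224
Evidence: 0.0532 + 0.0624 + 0.0384 + 0.0224 = 0.1764
Responsibility of Cluster 4: 0.0224 / 0.1764 ≈ 0.127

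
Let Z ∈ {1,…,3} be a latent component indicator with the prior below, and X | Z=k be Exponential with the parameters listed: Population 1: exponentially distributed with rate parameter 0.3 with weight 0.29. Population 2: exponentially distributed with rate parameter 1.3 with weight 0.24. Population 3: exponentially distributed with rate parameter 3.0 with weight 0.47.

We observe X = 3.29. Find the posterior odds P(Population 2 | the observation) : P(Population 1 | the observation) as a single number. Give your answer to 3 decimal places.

0.134

Since P(k|x) ∝ w_k f_k(x), the posterior odds are w_i f_i(x) / (w_j f_j(x)).
Component likelihoods at x = 3.29:
  L_1 = 0.111808
  L_2 = 0.0180495
  L_3 = 0.000155108
0.00433189 / 0.0324243 ≈ 0.134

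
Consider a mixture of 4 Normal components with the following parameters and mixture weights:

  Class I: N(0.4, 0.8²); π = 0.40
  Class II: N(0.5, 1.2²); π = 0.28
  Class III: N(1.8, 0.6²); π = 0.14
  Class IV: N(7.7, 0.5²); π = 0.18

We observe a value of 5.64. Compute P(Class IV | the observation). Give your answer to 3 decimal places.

0.754

P(component k | x) = π_k·f_k(x) / marginal(x), where marginal(x) = Σ_j π_j·f_j(x).
Component likelihoods at x = 5.64:
  p_I = 2.40802e-10
  p_II = 3.44938e-05
  p_III = 8.48023e-10
  p_IV = 0.000164436
Prior × likelihood for each component:
  π_I·p_I = 0.40 × 2.40802e-10 = 9.63209e-11
  π_II·p_II = 0.28 × 3.44938e-05 = 9.65825e-06
  π_III·p_III = 0.14 × 8.48023e-10 = 1.18723e-10
  π_IV·p_IV = 0.18 × 0.000164436 = 2.95984e-05
Marginal: 9.63209e-11 + 9.65825e-06 + 1.18723e-10 + 2.95984e-05 = 3.92569e-05
Responsibility of Class IV: 2.95984e-05 / 3.92569e-05 ≈ 0.754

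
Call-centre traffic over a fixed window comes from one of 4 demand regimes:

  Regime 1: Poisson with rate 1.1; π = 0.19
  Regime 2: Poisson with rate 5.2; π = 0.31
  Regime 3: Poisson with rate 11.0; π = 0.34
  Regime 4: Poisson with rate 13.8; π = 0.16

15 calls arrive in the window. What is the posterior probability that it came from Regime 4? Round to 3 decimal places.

Apply Bayes' rule: the posterior for each component is proportional to its prior times its likelihood at x.
Evaluate each component's likelihood at the observed value:
  p_1 = 1.06333e-12
  p_2 = 0.000231856
  p_3 = 0.0533521
  p_4 = 0.0973695
Prior × likelihood for each component:
  π_1·p_1 = 0.19 × 1.06333e-12 = 2.02032e-13
  π_2·p_2 = 0.31 × 0.000231856 = 7.18755e-05
  π_3·p_3 = 0.34 × 0.0533521 = 0.0181397
  π_4·p_4 = 0.16 × 0.0973695 = 0.0155791
Normaliser: 2.02032e-13 + 7.18755e-05 + 0.0181397 + 0.0155791 = 0.0337907
P(Regime 4 | data) = 0.0155791 / 0.0337907 ≈ 0.461

0.461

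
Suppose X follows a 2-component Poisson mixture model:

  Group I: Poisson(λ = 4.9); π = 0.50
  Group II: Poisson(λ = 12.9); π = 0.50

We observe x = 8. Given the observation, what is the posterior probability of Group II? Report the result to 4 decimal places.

0.4363

The responsibility of component k is π_k f_k(x) divided by Σ_j π_j f_j(x).
Component likelihoods at x = 8:
  f_I = 0.0613769
  f_II = 0.0475115
Multiply by the mixture weights:
  π_I·f_I = 0.50 × 0.0613769 = 0.0306885
  π_II·f_II = 0.50 × 0.0475115 = 0.0237557
Normaliser: 0.0306885 + 0.0237557 = 0.0544442
P(Group II | the observation) = 0.0237557 / 0.0544442 ≈ 0.4363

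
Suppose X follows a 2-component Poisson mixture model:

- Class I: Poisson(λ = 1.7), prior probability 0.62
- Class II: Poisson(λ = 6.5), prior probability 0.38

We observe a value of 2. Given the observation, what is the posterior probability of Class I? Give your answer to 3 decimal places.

0.931

The responsibility of component k is P(Z=k) f_k(x) divided by Σ_j P(Z=j) f_j(x).
Component likelihoods at x = 2:
  p_I = e^(−1.7)·1.7^2/2! = 0.263978
  p_II = e^(−6.5)·6.5^2/2! = 0.0317602
Unnormalised posteriors:
  P(Z=I)·p_I = 0.62 × 0.263978 = 0.163666
  P(Z=II)·p_II = 0.38 × 0.0317602 = 0.0120689
Sum: 0.163666 + 0.0120689 = 0.175735
P(Class I | 2) = 0.163666 / 0.175735 ≈ 0.931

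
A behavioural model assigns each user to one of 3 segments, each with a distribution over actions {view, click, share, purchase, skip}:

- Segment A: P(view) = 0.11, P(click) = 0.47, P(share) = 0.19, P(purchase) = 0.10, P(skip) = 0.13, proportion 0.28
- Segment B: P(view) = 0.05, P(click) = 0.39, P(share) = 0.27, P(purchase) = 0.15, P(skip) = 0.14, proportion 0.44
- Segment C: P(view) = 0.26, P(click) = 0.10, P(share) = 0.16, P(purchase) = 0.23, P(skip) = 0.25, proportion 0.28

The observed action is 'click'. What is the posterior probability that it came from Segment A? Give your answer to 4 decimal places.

0.3973

By Bayes' theorem, P(k | x) = P(Z=k) f_k(x) / Σ_j P(Z=j) f_j(x).
Evaluate each component's likelihood at the observed value:
  f_A = 0.47
  f_B = 0.39
  f_C = 0.1
Unnormalised posteriors:
  P(Z=A)·f_A = 0.28 × 0.47 = 0.1316
  P(Z=B)·f_B = 0.44 × 0.39 = 0.1716
  P(Z=C)·f_C = 0.28 × 0.1 = 0.028
Normaliser: 0.1316 + 0.1716 + 0.028 = 0.3312
P(Segment A | x) ≈ 0.3973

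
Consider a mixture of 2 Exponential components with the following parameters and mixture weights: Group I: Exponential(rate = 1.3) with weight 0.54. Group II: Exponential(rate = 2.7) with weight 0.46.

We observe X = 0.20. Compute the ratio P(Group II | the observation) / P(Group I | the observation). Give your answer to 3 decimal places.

1.337

Only the two components matter; the odds are (π_i f_i(x)) / (π_j f_j(x)).
Exponential densities:
  f_I = 1.3·e^(−1.3·0.20) = 1.3·e^(−0.2600) = 1.00237
  f_II = 2.7·e^(−2.7·0.20) = 2.7·e^(−0.5400) = 1.57342
Posterior odds = (π_II·f_II) / (π_I·f_I) = (0.46·1.57342) / (0.54·1.00237) = 0.723773 / 0.541278 ≈ 1.337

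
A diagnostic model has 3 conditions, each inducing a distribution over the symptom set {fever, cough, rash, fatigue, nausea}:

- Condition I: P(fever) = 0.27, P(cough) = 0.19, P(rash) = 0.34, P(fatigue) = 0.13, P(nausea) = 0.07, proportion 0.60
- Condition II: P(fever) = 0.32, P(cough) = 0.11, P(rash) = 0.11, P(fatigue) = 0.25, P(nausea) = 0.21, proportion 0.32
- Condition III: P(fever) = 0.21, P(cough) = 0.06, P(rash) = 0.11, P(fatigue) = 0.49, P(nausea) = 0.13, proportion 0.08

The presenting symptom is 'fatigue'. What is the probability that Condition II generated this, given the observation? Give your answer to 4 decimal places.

0.4057

Apply Bayes' rule: the posterior for each component is proportional to its prior times its likelihood at x.
Component likelihoods at x = 'fatigue':
  L_I = 0.13
  L_II = 0.25
  L_III = 0.49
Prior × likelihood for each component:
  π_I·L_I = 0.60 × 0.13 = 0.078
  π_II·L_II = 0.32 × 0.25 = 0.08
  π_III·L_III = 0.08 × 0.49 = 0.0392
Evidence: 0.078 + 0.08 + 0.0392 = 0.1972
P(Condition II | x) = 0.08 / 0.1972 ≈ 0.4057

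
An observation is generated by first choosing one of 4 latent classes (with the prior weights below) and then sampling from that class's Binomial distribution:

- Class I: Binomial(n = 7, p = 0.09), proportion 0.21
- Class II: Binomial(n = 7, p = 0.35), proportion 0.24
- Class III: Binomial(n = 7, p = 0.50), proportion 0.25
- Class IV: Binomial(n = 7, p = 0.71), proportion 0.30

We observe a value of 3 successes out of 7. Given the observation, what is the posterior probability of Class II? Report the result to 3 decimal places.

0.395

Apply Bayes' rule: the posterior for each component is proportional to its prior times its likelihood at x.
Evaluate each component's likelihood at the observed value:
  L_I = C(7,3)·0.09^3·0.91^4 = 35·0.000729·0.68575 = 0.0174969
  L_II = C(7,3)·0.35^3·0.65^4 = 35·0.042875·0.178506 = 0.267871
  L_III = C(7,3)·0.50^3·0.50^4 = 35·0.125·0.0625 = 0.273438
  L_IV = C(7,3)·0.71^3·0.29^4 = 35·0.357911·0.00707281 = 0.0886003
Weight by the priors:
  π_I·L_I = 0.21 × 0.0174969 = 0.00367435
  π_II·L_II = 0.24 × 0.267871 = 0.064289
  π_III·L_III = 0.25 × 0.273438 = 0.0683594
  π_IV·L_IV = 0.30 × 0.0886003 = 0.0265801
Sum: 0.00367435 + 0.064289 + 0.0683594 + 0.0265801 = 0.162903
Responsibility of Class II: 0.064289 / 0.162903 ≈ 0.395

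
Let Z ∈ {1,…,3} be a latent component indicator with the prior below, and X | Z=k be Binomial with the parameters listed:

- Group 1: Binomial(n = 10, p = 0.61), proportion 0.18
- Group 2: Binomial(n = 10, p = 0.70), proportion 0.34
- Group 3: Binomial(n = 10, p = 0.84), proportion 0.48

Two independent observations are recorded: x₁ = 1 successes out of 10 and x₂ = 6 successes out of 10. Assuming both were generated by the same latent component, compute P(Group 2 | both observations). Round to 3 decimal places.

Posterior ∝ prior × likelihood, so P(k | x) ∝ w_k f_k(x); normalise over all components.
Since both observations come from the same component, the likelihood for component k is f_k(x₁)·f_k(x₂).
  p_1 = [C(10,1)·0.61^1·0.39^9 = 10·0.61·0.000208728 = 0.00127324] × [0.250298] = 0.00031869
  p_2 = [C(10,1)·0.70^1·0.30^9 = 10·0.7·1.9683e-05 = 0.000137781] × [0.200121] = 2.75729e-05
  p_3 = [C(10,1)·0.84^1·0.16^9 = 10·0.84·6.87195e-08 = 5.77244e-07] × [0.0483476] = 2.79083e-08
Prior × likelihood for each component:
  w_1·p_1 = 0.18 × 0.00031869 = 5.73641e-05
  w_2·p_2 = 0.34 × 2.75729e-05 = 9.37477e-06
  w_3·p_3 = 0.48 × 2.79083e-08 = 1.3396e-08
Sum: 5.73641e-05 + 9.37477e-06 + 1.3396e-08 = 6.67523e-05
Responsibility of Group 2: 9.37477e-06 / 6.67523e-05 ≈ 0.140

0.140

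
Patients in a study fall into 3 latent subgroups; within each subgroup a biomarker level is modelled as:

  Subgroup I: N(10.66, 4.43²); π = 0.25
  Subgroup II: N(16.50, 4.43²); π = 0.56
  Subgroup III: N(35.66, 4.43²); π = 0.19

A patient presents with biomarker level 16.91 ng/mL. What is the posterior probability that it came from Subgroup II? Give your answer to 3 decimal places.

The responsibility of component k is w_k f_k(x) divided by Σ_j w_j f_j(x).
Evaluate each component's likelihood at the observed value:
  L_I = (1/(4.43·√(2π)))·exp(−(16.91−10.66)²/(2·4.43²)) = 0.090055·exp(-0.99523) = 0.0332877
  L_II = (1/(4.43·√(2π)))·exp(−(16.91−16.50)²/(2·4.43²)) = 0.090055·exp(-0.00428) = 0.0896698
  L_III = (1/(4.43·√(2π)))·exp(−(16.91−35.66)²/(2·4.43²)) = 0.090055·exp(-8.95705) = 1.16013e-05
Multiply by the mixture weights:
  w_I·L_I = 0.25 × 0.0332877 = 0.00832193
  w_II·L_II = 0.56 × 0.0896698 = 0.0502151
  w_III·L_III = 0.19 × 1.16013e-05 = 2.20425e-06
Normaliser: 0.00832193 + 0.0502151 + 2.20425e-06 = 0.0585392
So the posterior for Subgroup II is 0.0502151 / 0.0585392 ≈ 0.858.

0.858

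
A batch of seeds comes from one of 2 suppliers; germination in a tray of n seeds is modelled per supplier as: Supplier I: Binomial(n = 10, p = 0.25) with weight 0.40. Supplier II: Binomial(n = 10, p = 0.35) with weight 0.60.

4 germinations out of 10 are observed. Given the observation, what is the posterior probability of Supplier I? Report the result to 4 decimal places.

0.2905

Posterior ∝ prior × likelihood, so P(k | x) ∝ w_k f_k(x); normalise over all components.
Component likelihoods at x = 4 germinations out of 10:
  p_I = 0.145998
  p_II = 0.237668
Prior × likelihood for each component:
  w_I·p_I = 0.40 × 0.145998 = 0.0583992
  w_II·p_II = 0.60 × 0.237668 = 0.142601
Marginal: 0.0583992 + 0.142601 = 0.201
Responsibility of Supplier I: 0.0583992 / 0.201 ≈ 0.2905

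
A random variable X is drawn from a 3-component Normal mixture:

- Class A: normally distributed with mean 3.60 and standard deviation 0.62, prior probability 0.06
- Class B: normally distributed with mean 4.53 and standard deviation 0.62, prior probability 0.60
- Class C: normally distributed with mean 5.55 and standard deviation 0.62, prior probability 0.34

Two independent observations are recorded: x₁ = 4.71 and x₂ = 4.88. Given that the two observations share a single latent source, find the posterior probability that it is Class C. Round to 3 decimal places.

0.133

By Bayes' theorem, P(k | x) = π_k f_k(x) / Σ_j π_j f_j(x).
Since both observations come from the same component, the likelihood for component k is f_k(x₁)·f_k(x₂).
  L_A = [(1/(0.62·√(2π)))·exp(−(4.71−3.60)²/(2·0.62²)) = 0.643455·exp(-1.60263) = 0.12957] × [0.0763814] = 0.00989677
  L_B = [(1/(0.62·√(2π)))·exp(−(4.71−4.53)²/(2·0.62²)) = 0.643455·exp(-0.04214) = 0.616901] × [0.548679] = 0.338481
  L_C = [(1/(0.62·√(2π)))·exp(−(4.71−5.55)²/(2·0.62²)) = 0.643455·exp(-0.91779) = 0.256996] × [0.358868] = 0.0922275
Weight by the priors:
  π_A·L_A = 0.06 × 0.00989677 = 0.000593806
  π_B·L_B = 0.60 × 0.338481 = 0.203088
  π_C·L_C = 0.34 × 0.0922275 = 0.0313574
Marginal: 0.000593806 + 0.203088 + 0.0313574 = 0.23504
P(Class C | x₁, x₂) = 0.0313574 / 0.23504 ≈ 0.133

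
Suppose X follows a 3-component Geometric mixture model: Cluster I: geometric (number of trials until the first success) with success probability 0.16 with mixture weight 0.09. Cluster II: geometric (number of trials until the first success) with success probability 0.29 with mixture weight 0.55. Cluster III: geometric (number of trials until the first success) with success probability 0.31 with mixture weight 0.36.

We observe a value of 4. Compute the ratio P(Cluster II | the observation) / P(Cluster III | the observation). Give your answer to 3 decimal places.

1.557

Posterior odds = (π_i f_i(x)) / (π_j f_j(x)); the normalising sum cancels.
Geometric probabilities:
  L_I = 0.0948326
  L_II = 0.103794
  L_III = 0.101838
Posterior odds = (π_II·L_II) / (π_III·L_III) = (0.55·0.103794) / (0.36·0.101838) = 0.0570868 / 0.0366616 ≈ 1.557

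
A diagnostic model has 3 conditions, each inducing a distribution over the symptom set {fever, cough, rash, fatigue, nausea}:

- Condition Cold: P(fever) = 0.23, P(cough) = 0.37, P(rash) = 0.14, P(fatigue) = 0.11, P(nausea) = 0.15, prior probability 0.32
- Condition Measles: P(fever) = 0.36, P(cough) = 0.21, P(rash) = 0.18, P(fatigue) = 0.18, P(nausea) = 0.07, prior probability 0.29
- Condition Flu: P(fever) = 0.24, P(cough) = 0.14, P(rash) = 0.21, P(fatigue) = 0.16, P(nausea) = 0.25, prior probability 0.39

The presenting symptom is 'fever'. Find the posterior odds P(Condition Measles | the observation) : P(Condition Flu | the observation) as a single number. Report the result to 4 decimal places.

Posterior odds = (π_i f_i(x)) / (π_j f_j(x)); the normalising sum cancels.
Component likelihoods at x = 'fever':
  p_Cold = P(fever | comp) = 0.23
  p_Measles = P(fever | comp) = 0.36
  p_Flu = P(fever | comp) = 0.24
Posterior odds = (π_Measles·p_Measles) / (π_Flu·p_Flu) = (0.29·0.36) / (0.39·0.24) = 0.1044 / 0.0936 ≈ 1.1154

1.1154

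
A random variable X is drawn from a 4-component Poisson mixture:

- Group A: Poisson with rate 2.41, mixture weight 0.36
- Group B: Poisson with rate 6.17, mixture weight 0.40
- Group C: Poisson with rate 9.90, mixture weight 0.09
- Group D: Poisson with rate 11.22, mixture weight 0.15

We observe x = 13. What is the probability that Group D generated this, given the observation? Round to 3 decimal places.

Posterior ∝ prior × likelihood, so P(k | x) ∝ π_k f_k(x); normalise over all components.
Component likelihoods at x = 13:
  L_A = 1.33442e-06
  L_B = 0.0063071
  L_C = 0.0707069
  L_D = 0.0961264
Weight by the priors:
  π_A·L_A = 0.36 × 1.33442e-06 = 4.8039e-07
  π_B·L_B = 0.40 × 0.0063071 = 0.00252284
  π_C·L_C = 0.09 × 0.0707069 = 0.00636362
  π_D·L_D = 0.15 × 0.0961264 = 0.014419
Denominator: 4.8039e-07 + 0.00252284 + 0.00636362 + 0.014419 = 0.0233059
So the posterior for Group D is 0.014419 / 0.0233059 ≈ 0.619.

0.619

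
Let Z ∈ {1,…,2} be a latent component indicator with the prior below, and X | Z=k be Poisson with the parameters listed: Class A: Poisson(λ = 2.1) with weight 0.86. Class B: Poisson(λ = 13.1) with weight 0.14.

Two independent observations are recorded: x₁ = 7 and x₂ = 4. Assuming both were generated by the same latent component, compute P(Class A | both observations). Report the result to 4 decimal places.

By Bayes' theorem, P(k | x) = P(Z=k) f_k(x) / Σ_j P(Z=j) f_j(x).
Since both observations come from the same component, the likelihood for component k is f_k(x₁)·f_k(x₂).
  L_A = [0.00437609] × [0.099231] = 0.000434244
  L_B = [0.0268665] × [0.00250967] = 6.74259e-05
Prior × likelihood for each component:
  P(Z=A)·L_A = 0.86 × 0.000434244 = 0.00037345
  P(Z=B)·L_B = 0.14 × 6.74259e-05 = 9.43963e-06
Evidence: 0.00037345 + 9.43963e-06 = 0.000382889
So the posterior for Class A is 0.00037345 / 0.000382889 ≈ 0.9753.

0.9753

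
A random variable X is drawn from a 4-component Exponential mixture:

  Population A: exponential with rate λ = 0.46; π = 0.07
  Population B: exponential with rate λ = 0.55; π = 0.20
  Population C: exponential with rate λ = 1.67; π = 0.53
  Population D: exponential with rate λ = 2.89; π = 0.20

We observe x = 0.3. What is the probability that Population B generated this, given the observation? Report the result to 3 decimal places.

The responsibility of component k is P(Z=k) f_k(x) divided by Σ_j P(Z=j) f_j(x).
Component likelihoods at x = 0.3:
  p_A = 0.46·e^(−0.46·0.3) = 0.46·e^(−0.1380) = 0.400705
  p_B = 0.55·e^(−0.55·0.3) = 0.55·e^(−0.1650) = 0.466342
  p_C = 1.67·e^(−1.67·0.3) = 1.67·e^(−0.5010) = 1.01189
  p_D = 2.89·e^(−2.89·0.3) = 2.89·e^(−0.8670) = 1.21441
Prior × likelihood for each component:
  P(Z=A)·p_A = 0.07 × 0.400705 = 0.0280494
  P(Z=B)·p_B = 0.20 × 0.466342 = 0.0932683
  P(Z=C)·p_C = 0.53 × 1.01189 = 0.536304
  P(Z=D)·p_D = 0.20 × 1.21441 = 0.242882
Evidence: 0.0280494 + 0.0932683 + 0.536304 + 0.242882 = 0.900503
Responsibility of Population B: 0.0932683 / 0.900503 ≈ 0.104

0.104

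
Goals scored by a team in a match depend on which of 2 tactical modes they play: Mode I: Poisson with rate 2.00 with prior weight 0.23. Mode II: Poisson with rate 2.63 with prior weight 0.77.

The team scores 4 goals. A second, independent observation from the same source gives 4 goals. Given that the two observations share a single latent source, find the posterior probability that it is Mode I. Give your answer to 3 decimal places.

0.105

P(component k | x) = π_k·f_k(x) / marginal(x), where marginal(x) = Σ_j π_j·f_j(x).
Since both observations come from the same component, the likelihood for component k is f_k(x₁)·f_k(x₂).
  f_I = [e^(−2.00)·2.00^4/4! = 0.0902235] × [0.0902235] = 0.00814028
  f_II = [e^(−2.63)·2.63^4/4! = 0.143687] × [0.143687] = 0.0206459
Unnormalised posteriors:
  π_I·f_I = 0.23 × 0.00814028 = 0.00187227
  π_II·f_II = 0.77 × 0.0206459 = 0.0158974
Sum: 0.00187227 + 0.0158974 = 0.0177696
P(Mode I | x) = 0.00187227 / 0.0177696 ≈ 0.105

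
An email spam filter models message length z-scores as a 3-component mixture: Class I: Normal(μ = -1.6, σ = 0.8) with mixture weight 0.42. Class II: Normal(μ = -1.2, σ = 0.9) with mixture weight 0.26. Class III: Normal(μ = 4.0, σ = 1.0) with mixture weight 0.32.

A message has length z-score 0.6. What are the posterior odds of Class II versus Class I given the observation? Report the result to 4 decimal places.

Posterior odds = (π_i f_i(x)) / (π_j f_j(x)); the normalising sum cancels.
Evaluate each component's likelihood at the observed value:
  f_I = 0.011367
  f_II = 0.05999
  f_III = 0.00123222
Odds = (0.26/0.42) × (0.05999/0.011367) = 0.619048 × 5.27758 ≈ 3.2671

3.2671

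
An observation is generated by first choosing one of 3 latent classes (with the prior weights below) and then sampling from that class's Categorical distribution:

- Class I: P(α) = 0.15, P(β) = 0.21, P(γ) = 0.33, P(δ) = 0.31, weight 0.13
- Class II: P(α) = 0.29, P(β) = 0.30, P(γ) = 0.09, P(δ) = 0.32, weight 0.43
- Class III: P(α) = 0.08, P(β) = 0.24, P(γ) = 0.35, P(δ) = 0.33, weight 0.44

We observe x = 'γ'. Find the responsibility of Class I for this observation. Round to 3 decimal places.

Posterior ∝ prior × likelihood, so P(k | x) ∝ w_k f_k(x); normalise over all components.
Component likelihoods at x = 'γ':
  p_I = 0.33
  p_II = 0.09
  p_III = 0.35
Multiply by the mixture weights:
  w_I·p_I = 0.13 × 0.33 = 0.0429
  w_II·p_II = 0.43 × 0.09 = 0.0387
  w_III·p_III = 0.44 × 0.35 = 0.154
Marginal: 0.0429 + 0.0387 + 0.154 = 0.2356
So the posterior for Class I is 0.0429 / 0.2356 ≈ 0.182.

0.182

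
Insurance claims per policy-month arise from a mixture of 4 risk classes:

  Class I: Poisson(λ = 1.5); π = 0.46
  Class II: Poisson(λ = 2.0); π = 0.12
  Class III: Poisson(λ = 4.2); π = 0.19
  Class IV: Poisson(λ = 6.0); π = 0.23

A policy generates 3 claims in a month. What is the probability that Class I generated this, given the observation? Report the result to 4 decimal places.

0.4274

Apply Bayes' rule: the posterior for each component is proportional to its prior times its likelihood at x.
Poisson probabilities:
  L_I = e^(−1.5)·1.5^3/3! = 0.125511
  L_II = e^(−2.0)·2.0^3/3! = 0.180447
  L_III = e^(−4.2)·4.2^3/3! = 0.185165
  L_IV = e^(−6.0)·6.0^3/3! = 0.0892351
Multiply by the mixture weights:
  P(Z=I)·L_I = 0.46 × 0.125511 = 0.0577349
  P(Z=II)·L_II = 0.12 × 0.180447 = 0.0216536
  P(Z=III)·L_III = 0.19 × 0.185165 = 0.0351814
  P(Z=IV)·L_IV = 0.23 × 0.0892351 = 0.0205241
Denominator: 0.0577349 + 0.0216536 + 0.0351814 + 0.0205241 = 0.135094
Responsibility of Class I: 0.0577349 / 0.135094 ≈ 0.4274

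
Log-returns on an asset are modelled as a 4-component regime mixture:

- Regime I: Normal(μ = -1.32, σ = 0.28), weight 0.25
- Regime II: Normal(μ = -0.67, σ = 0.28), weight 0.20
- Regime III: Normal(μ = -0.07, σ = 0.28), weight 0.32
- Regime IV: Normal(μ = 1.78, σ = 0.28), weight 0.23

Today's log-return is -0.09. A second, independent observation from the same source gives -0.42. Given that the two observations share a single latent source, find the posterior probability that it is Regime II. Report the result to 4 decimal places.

Posterior ∝ prior × likelihood, so P(k | x) ∝ P(Z=k) f_k(x); normalise over all components.
Since both observations come from the same component, the likelihood for component k is f_k(x₁)·f_k(x₂).
  f_I = [9.1922e-05] × [0.00813329] = 7.47629e-07
  f_II = [0.16673] × [0.956409] = 0.159462
  f_III = [1.42116] × [0.652318] = 0.927051
  f_IV = [2.93944e-10] × [5.60059e-14] = 1.64626e-23
Weight by the priors:
  P(Z=I)·f_I = 0.25 × 7.47629e-07 = 1.86907e-07
  P(Z=II)·f_II = 0.20 × 0.159462 = 0.0318924
  P(Z=III)·f_III = 0.32 × 0.927051 = 0.296656
  P(Z=IV)·f_IV = 0.23 × 1.64626e-23 = 3.7864e-24
Sum: 1.86907e-07 + 0.0318924 + 0.296656 + 3.7864e-24 = 0.328549
P(Regime II | data) = 0.0318924 / 0.328549 ≈ 0.0971

0.0971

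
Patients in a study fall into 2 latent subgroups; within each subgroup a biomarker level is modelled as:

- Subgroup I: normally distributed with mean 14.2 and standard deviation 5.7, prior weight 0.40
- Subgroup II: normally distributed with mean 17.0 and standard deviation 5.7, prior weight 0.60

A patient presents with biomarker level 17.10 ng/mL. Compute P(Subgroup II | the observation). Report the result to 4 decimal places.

0.6306

Posterior ∝ prior × likelihood, so P(k | x) ∝ w_k f_k(x); normalise over all components.
Evaluate each component's likelihood at the observed value:
  p_I = 0.0614932
  p_II = 0.0699791
Weight by the priors:
  w_I·p_I = 0.40 × 0.0614932 = 0.0245973
  w_II·p_II = 0.60 × 0.0699791 = 0.0419875
Denominator: 0.0245973 + 0.0419875 = 0.0665847
P(Subgroup II | 17.10 ng/mL) ≈ 0.6306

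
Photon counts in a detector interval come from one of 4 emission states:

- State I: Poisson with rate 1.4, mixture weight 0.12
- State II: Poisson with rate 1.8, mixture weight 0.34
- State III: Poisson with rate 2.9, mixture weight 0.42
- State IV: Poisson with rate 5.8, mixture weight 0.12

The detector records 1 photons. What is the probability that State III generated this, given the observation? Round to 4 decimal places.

By Bayes' theorem, P(k | x) = π_k f_k(x) / Σ_j π_j f_j(x).
Component likelihoods at x = 1 photons:
  p_I = 0.345236
  p_II = 0.297538
  p_III = 0.159567
  p_IV = 0.0175598
Prior × likelihood for each component:
  π_I·p_I = 0.12 × 0.345236 = 0.0414283
  π_II·p_II = 0.34 × 0.297538 = 0.101163
  π_III·p_III = 0.42 × 0.159567 = 0.0670183
  π_IV·p_IV = 0.12 × 0.0175598 = 0.00210718
Denominator: 0.0414283 + 0.101163 + 0.0670183 + 0.00210718 = 0.211717
So the posterior for State III is 0.0670183 / 0.211717 ≈ 0.3165.

0.3165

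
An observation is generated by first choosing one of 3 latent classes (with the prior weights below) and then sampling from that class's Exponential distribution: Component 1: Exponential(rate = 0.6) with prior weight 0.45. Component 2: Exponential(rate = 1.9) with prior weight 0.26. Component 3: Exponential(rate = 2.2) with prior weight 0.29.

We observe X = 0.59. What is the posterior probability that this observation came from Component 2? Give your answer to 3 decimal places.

The responsibility of component k is w_k f_k(x) divided by Σ_j w_j f_j(x).
Evaluate each component's likelihood at the observed value:
  L_1 = 0.421125
  L_2 = 0.619312
  L_3 = 0.60077
Multiply by the mixture weights:
  w_1·L_1 = 0.45 × 0.421125 = 0.189506
  w_2·L_2 = 0.26 × 0.619312 = 0.161021
  w_3·L_3 = 0.29 × 0.60077 = 0.174223
Sum: 0.189506 + 0.161021 + 0.174223 = 0.524751
Responsibility of Component 2: 0.161021 / 0.524751 ≈ 0.307

0.307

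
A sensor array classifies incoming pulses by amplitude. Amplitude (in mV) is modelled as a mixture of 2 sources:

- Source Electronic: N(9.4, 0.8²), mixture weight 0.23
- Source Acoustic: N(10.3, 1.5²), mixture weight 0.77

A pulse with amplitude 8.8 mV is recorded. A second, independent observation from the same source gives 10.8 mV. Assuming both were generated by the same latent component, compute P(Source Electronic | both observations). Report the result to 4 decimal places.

Apply Bayes' rule: the posterior for each component is proportional to its prior times its likelihood at x.
Since both observations come from the same component, the likelihood for component k is f_k(x₁)·f_k(x₂).
  f_Electronic = [(1/(0.8·√(2π)))·exp(−(8.8−9.4)²/(2·0.8²)) = 0.498678·exp(-0.28125) = 0.376422] × [0.107847] = 0.0405958
  f_Acoustic = [(1/(1.5·√(2π)))·exp(−(8.8−10.3)²/(2·1.5²)) = 0.265962·exp(-0.50000) = 0.161314] × [0.251589] = 0.0405848
Multiply by the mixture weights:
  w_Electronic·f_Electronic = 0.23 × 0.0405958 = 0.00933704
  w_Acoustic·f_Acoustic = 0.77 × 0.0405848 = 0.0312503
Sum: 0.00933704 + 0.0312503 = 0.0405873
P(Source Electronic | x₁, x₂) = 0.00933704 / 0.0405873 ≈ 0.2300

0.2300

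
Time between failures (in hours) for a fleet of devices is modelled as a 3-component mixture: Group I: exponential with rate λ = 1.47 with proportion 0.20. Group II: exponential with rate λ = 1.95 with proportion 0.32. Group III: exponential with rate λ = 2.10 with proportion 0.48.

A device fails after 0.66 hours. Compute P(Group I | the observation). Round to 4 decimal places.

P(component k | x) = P(Z=k)·f_k(x) / marginal(x), where marginal(x) = Σ_j P(Z=j)·f_j(x).
Evaluate each component's likelihood at the observed value:
  L_I = 0.557141
  L_II = 0.538391
  L_III = 0.525155
Unnormalised posteriors:
  P(Z=I)·L_I = 0.20 × 0.557141 = 0.111428
  P(Z=II)·L_II = 0.32 × 0.538391 = 0.172285
  P(Z=III)·L_III = 0.48 × 0.525155 = 0.252074
Evidence: 0.111428 + 0.172285 + 0.252074 = 0.535787
P(Group I | data) ≈ 0.2080

0.2080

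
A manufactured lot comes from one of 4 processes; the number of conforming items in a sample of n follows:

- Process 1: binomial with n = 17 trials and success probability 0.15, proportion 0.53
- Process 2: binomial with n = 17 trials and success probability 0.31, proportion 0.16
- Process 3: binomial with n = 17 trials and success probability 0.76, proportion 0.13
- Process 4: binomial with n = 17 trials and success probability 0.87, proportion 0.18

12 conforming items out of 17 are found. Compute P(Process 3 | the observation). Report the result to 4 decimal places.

P(component k | x) = w_k·f_k(x) / marginal(x), where marginal(x) = Σ_j w_j·f_j(x).
Binomial probabilities:
  L_1 = C(17,12)·0.15^12·0.85^5 = 6188·1.29746e-10·0.443705 = 3.56238e-07
  L_2 = C(17,12)·0.31^12·0.69^5 = 6188·7.87663e-07·0.156403 = 0.000762318
  L_3 = C(17,12)·0.76^12·0.24^5 = 6188·0.0371333·0.000796262 = 0.182966
  L_4 = C(17,12)·0.87^12·0.13^5 = 6188·0.188032·3.71293e-05 = 0.0432014
Weight by the priors:
  w_1·L_1 = 0.53 × 3.56238e-07 = 1.88806e-07
  w_2·L_2 = 0.16 × 0.000762318 = 0.000121971
  w_3·L_3 = 0.13 × 0.182966 = 0.0237855
  w_4·L_4 = 0.18 × 0.0432014 = 0.00777626
Sum: 1.88806e-07 + 0.000121971 + 0.0237855 + 0.00777626 = 0.031684
P(Process 3 | 12 conforming items out of 17) ≈ 0.7507

0.7507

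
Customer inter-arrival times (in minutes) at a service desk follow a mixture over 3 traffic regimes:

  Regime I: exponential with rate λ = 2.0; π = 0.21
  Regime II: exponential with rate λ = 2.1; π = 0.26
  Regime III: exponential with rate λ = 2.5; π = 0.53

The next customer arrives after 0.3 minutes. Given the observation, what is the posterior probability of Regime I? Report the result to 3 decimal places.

0.201

Apply Bayes' rule: the posterior for each component is proportional to its prior times its likelihood at x.
Evaluate each component's likelihood at the observed value:
  p_I = 1.09762
  p_II = 1.11844
  p_III = 1.18092
Unnormalised posteriors:
  π_I·p_I = 0.21 × 1.09762 = 0.230501
  π_II·p_II = 0.26 × 1.11844 = 0.290795
  π_III·p_III = 0.53 × 1.18092 = 0.625886
Marginal: 0.230501 + 0.290795 + 0.625886 = 1.14718
P(Regime I | data) = 0.230501 / 1.14718 ≈ 0.201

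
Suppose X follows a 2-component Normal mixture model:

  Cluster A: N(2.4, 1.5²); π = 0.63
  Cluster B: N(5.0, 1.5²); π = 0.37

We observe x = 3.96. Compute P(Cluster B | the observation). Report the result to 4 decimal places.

0.4423

By Bayes' theorem, P(k | x) = w_k f_k(x) / Σ_j w_j f_j(x).
Evaluate each component's likelihood at the observed value:
  L_A = 0.154865
  L_B = 0.209138
Unnormalised posteriors:
  w_A·L_A = 0.63 × 0.154865 = 0.0975647
  w_B·L_B = 0.37 × 0.209138 = 0.0773812
Denominator: 0.0975647 + 0.0773812 = 0.174946
P(Cluster B | 3.96) = 0.0773812 / 0.174946 ≈ 0.4423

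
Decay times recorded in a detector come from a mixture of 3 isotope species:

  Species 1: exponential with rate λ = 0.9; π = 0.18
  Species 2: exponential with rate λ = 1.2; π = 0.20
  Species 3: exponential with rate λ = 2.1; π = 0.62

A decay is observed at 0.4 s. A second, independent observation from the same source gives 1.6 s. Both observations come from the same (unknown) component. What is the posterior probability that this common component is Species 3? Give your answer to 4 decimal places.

0.4494

P(component k | x) = π_k·f_k(x) / marginal(x), where marginal(x) = Σ_j π_j·f_j(x).
Since both observations come from the same component, the likelihood for component k is f_k(x₁)·f_k(x₂).
  f_1 = [0.627909] × [0.213235] = 0.133892
  f_2 = [0.74254] × [0.175928] = 0.130634
  f_3 = [0.906592] × [0.072944] = 0.0661305
Weight by the priors:
  π_1·f_1 = 0.18 × 0.133892 = 0.0241006
  π_2·f_2 = 0.20 × 0.130634 = 0.0261268
  π_3·f_3 = 0.62 × 0.0661305 = 0.0410009
Denominator: 0.0241006 + 0.0261268 + 0.0410009 = 0.0912283
Responsibility of Species 3: 0.0410009 / 0.0912283 ≈ 0.4494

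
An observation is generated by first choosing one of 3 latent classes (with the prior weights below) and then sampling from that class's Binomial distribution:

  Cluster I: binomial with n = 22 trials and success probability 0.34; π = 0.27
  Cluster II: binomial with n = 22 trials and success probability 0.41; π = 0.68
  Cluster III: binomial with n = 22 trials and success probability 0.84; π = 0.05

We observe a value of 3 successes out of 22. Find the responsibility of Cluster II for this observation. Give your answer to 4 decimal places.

Posterior ∝ prior × likelihood, so P(k | x) ∝ π_k f_k(x); normalise over all components.
Evaluate each component's likelihood at the observed value:
  f_I = 0.0225576
  f_II = 0.0046996
  f_III = 6.89665e-13
Weight by the priors:
  π_I·f_I = 0.27 × 0.0225576 = 0.00609054
  π_II·f_II = 0.68 × 0.0046996 = 0.00319573
  π_III·f_III = 0.05 × 6.89665e-13 = 3.44833e-14
Normaliser: 0.00609054 + 0.00319573 + 3.44833e-14 = 0.00928627
Responsibility of Cluster II: 0.00319573 / 0.00928627 ≈ 0.3441

0.3441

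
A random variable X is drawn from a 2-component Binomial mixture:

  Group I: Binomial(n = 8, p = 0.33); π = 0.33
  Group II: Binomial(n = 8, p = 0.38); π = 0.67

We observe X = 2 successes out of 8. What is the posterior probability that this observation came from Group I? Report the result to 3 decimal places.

The responsibility of component k is π_k f_k(x) divided by Σ_j π_j f_j(x).
Component likelihoods at x = 2 successes out of 8:
  p_I = C(8,2)·0.33^2·0.67^6 = 28·0.1089·0.0904584 = 0.275826
  p_II = C(8,2)·0.38^2·0.62^6 = 28·0.1444·0.0568002 = 0.229655
Prior × likelihood for each component:
  π_I·p_I = 0.33 × 0.275826 = 0.0910225
  π_II·p_II = 0.67 × 0.229655 = 0.153869
Evidence: 0.0910225 + 0.153869 = 0.244891
Responsibility of Group I: 0.0910225 / 0.244891 ≈ 0.372

0.372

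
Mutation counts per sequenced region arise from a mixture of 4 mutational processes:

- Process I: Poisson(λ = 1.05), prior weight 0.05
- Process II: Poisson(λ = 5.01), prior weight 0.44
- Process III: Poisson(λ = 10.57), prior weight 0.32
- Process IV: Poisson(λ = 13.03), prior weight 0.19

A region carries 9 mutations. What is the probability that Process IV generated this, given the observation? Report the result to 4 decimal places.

By Bayes' theorem, P(k | x) = w_k f_k(x) / Σ_j w_j f_j(x).
Component likelihoods at x = 9 mutations:
  L_I = 1.496e-06
  L_II = 0.0365562
  L_III = 0.116525
  L_IV = 0.0654455
Unnormalised posteriors:
  w_I·L_I = 0.05 × 1.496e-06 = 7.48e-08
  w_II·L_II = 0.44 × 0.0365562 = 0.0160847
  w_III·L_III = 0.32 × 0.116525 = 0.037288
  w_IV·L_IV = 0.19 × 0.0654455 = 0.0124346
Marginal: 7.48e-08 + 0.0160847 + 0.037288 + 0.0124346 = 0.0658075
P(Process IV | data) ≈ 0.1890

0.1890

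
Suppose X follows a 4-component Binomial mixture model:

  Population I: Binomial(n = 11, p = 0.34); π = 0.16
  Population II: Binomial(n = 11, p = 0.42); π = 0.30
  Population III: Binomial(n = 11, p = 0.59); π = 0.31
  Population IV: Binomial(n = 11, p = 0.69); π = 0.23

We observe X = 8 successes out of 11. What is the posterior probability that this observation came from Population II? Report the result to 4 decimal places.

0.0776

Apply Bayes' rule: the posterior for each component is proportional to its prior times its likelihood at x.
Evaluate each component's likelihood at the observed value:
  L_I = 0.00847124
  L_II = 0.0311718
  L_III = 0.166975
  L_IV = 0.252558
Unnormalised posteriors:
  π_I·L_I = 0.16 × 0.00847124 = 0.0013554
  π_II·L_II = 0.30 × 0.0311718 = 0.00935155
  π_III·L_III = 0.31 × 0.166975 = 0.0517623
  π_IV·L_IV = 0.23 × 0.252558 = 0.0580884
Marginal: 0.0013554 + 0.00935155 + 0.0517623 + 0.0580884 = 0.120558
P(Population II | data) = 0.00935155 / 0.120558 ≈ 0.0776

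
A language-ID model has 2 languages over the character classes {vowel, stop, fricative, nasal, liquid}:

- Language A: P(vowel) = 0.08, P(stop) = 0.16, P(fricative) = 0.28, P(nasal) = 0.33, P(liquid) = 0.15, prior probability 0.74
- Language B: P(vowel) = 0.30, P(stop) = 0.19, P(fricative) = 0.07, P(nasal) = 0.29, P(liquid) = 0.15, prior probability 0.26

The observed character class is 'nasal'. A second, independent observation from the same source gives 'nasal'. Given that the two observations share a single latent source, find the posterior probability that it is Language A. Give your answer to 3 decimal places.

The responsibility of component k is w_k f_k(x) divided by Σ_j w_j f_j(x).
Since both observations come from the same component, the likelihood for component k is f_k(x₁)·f_k(x₂).
  L_A = [0.33] × [0.33] = 0.1089
  L_B = [0.29] × [0.29] = 0.0841
Unnormalised posteriors:
  w_A·L_A = 0.74 × 0.1089 = 0.080586
  w_B·L_B = 0.26 × 0.0841 = 0.021866
Sum: 0.080586 + 0.021866 = 0.102452
P(Language A | data) = 0.080586 / 0.102452 ≈ 0.787

0.787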